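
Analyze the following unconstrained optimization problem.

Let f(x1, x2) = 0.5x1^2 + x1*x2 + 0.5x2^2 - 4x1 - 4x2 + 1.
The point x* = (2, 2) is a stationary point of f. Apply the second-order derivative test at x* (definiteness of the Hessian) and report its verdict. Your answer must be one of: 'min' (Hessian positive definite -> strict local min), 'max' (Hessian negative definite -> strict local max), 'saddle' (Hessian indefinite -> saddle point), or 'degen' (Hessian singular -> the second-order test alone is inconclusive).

Compute the Hessian H = grad^2 f:
  H = [[1, 1], [1, 1]]
Verify stationarity: grad f(x*) = H x* + g = (0, 0).
Eigenvalues of H: 0, 2.
H has a zero eigenvalue (singular; positive semidefinite but not definite), so H is neither positive definite, negative definite, nor indefinite. The second-order test alone is inconclusive -> degen.
(Indeed, f is constant along the null direction of H through x*, so x* is not a strict local extremum.)

degen


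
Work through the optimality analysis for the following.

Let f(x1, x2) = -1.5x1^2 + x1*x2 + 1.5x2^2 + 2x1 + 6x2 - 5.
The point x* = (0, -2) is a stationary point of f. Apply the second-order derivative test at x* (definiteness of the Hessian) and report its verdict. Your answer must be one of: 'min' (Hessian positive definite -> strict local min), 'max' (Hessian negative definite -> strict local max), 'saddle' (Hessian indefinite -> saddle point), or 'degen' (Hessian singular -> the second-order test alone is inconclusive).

Compute the Hessian H = grad^2 f:
  H = [[-3, 1], [1, 3]]
Verify stationarity: grad f(x*) = H x* + g = (0, 0).
Eigenvalues of H: -3.1623, 3.1623.
Eigenvalues have mixed signs, so H is indefinite -> x* is a saddle point.

saddle


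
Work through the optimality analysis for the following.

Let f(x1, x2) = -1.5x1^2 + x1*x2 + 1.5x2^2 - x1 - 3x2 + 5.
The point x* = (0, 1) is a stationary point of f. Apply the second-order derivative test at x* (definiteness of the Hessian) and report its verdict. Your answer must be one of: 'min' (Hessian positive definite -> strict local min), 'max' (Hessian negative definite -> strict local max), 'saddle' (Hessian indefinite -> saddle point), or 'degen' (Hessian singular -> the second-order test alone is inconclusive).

Compute the Hessian H = grad^2 f:
  H = [[-3, 1], [1, 3]]
Verify stationarity: grad f(x*) = H x* + g = (0, 0).
Eigenvalues of H: -3.1623, 3.1623.
Eigenvalues have mixed signs, so H is indefinite -> x* is a saddle point.

saddle


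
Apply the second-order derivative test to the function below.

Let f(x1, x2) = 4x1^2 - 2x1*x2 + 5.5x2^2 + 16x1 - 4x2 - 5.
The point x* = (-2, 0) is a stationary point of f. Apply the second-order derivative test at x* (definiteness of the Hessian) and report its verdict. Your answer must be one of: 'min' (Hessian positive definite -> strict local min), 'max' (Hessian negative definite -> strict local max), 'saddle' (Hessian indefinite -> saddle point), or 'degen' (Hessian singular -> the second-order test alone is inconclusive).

Compute the Hessian H = grad^2 f:
  H = [[8, -2], [-2, 11]]
Verify stationarity: grad f(x*) = H x* + g = (0, 0).
Eigenvalues of H: 7, 12.
Both eigenvalues > 0, so H is positive definite -> x* is a strict local min.

min


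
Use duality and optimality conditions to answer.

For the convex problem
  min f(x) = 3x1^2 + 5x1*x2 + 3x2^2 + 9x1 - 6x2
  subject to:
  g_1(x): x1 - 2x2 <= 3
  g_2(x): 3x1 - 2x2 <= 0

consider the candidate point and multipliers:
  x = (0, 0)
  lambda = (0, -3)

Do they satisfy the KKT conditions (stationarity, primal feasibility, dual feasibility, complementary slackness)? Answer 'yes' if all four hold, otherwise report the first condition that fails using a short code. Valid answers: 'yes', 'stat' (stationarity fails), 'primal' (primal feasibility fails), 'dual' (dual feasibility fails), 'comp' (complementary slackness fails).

Gradient of f: grad f(x) = Q x + c = (9, -6)
Constraint values g_i(x) = a_i^T x - b_i:
  g_1((0, 0)) = -3
  g_2((0, 0)) = 0
Stationarity residual: grad f(x) + sum_i lambda_i a_i = (0, 0)
  -> stationarity OK
Primal feasibility (all g_i <= 0): OK
Dual feasibility (all lambda_i >= 0): FAILS
Complementary slackness (lambda_i * g_i(x) = 0 for all i): OK

Verdict: the first failing condition is dual_feasibility -> dual.

dual


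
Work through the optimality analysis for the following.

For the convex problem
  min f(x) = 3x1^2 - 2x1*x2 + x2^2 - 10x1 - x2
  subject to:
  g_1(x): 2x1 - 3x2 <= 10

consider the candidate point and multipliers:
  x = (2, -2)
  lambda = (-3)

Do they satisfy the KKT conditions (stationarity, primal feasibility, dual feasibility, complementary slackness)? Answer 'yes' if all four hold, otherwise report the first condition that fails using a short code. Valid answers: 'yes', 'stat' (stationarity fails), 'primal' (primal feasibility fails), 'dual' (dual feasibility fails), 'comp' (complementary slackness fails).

Gradient of f: grad f(x) = Q x + c = (6, -9)
Constraint values g_i(x) = a_i^T x - b_i:
  g_1((2, -2)) = 0
Stationarity residual: grad f(x) + sum_i lambda_i a_i = (0, 0)
  -> stationarity OK
Primal feasibility (all g_i <= 0): OK
Dual feasibility (all lambda_i >= 0): FAILS
Complementary slackness (lambda_i * g_i(x) = 0 for all i): OK

Verdict: the first failing condition is dual_feasibility -> dual.

dual


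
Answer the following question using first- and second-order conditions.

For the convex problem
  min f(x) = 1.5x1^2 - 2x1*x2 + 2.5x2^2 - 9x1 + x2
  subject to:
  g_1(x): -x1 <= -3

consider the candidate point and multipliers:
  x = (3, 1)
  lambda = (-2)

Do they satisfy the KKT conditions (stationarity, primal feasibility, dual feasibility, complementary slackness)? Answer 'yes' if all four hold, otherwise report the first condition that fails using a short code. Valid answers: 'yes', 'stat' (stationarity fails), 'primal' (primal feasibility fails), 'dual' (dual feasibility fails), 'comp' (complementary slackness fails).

Gradient of f: grad f(x) = Q x + c = (-2, 0)
Constraint values g_i(x) = a_i^T x - b_i:
  g_1((3, 1)) = 0
Stationarity residual: grad f(x) + sum_i lambda_i a_i = (0, 0)
  -> stationarity OK
Primal feasibility (all g_i <= 0): OK
Dual feasibility (all lambda_i >= 0): FAILS
Complementary slackness (lambda_i * g_i(x) = 0 for all i): OK

Verdict: the first failing condition is dual_feasibility -> dual.

dual


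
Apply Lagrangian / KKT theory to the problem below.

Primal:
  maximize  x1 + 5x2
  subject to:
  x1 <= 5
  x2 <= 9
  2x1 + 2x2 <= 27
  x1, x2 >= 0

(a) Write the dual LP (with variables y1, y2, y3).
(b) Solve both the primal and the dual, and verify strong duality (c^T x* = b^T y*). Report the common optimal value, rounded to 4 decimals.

The standard primal-dual pair for 'max c^T x s.t. A x <= b, x >= 0' is:
  Dual:  min b^T y  s.t.  A^T y >= c,  y >= 0.

So the dual LP is:
  minimize  5y1 + 9y2 + 27y3
  subject to:
    y1 + 2y3 >= 1
    y2 + 2y3 >= 5
    y1, y2, y3 >= 0

Solving the primal: x* = (4.5, 9).
  primal value c^T x* = 49.5.
Solving the dual: y* = (0, 4, 0.5).
  dual value b^T y* = 49.5.
Strong duality: c^T x* = b^T y*. Confirmed.

49.5


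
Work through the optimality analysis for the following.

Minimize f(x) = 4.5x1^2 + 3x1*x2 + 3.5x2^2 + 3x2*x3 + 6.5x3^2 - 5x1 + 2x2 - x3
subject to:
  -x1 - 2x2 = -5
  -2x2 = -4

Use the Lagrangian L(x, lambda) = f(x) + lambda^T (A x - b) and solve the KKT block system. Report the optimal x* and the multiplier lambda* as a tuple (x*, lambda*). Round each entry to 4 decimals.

Form the Lagrangian:
  L(x, lambda) = (1/2) x^T Q x + c^T x + lambda^T (A x - b)
Stationarity (grad_x L = 0): Q x + c + A^T lambda = 0.
Primal feasibility: A x = b.

This gives the KKT block system:
  [ Q   A^T ] [ x     ]   [-c ]
  [ A    0  ] [ lambda ] = [ b ]

Solving the linear system:
  x*      = (1, 2, -0.3846)
  lambda* = (10, -1.0769)
  f(x*)   = 22.5385

x* = (1, 2, -0.3846), lambda* = (10, -1.0769)


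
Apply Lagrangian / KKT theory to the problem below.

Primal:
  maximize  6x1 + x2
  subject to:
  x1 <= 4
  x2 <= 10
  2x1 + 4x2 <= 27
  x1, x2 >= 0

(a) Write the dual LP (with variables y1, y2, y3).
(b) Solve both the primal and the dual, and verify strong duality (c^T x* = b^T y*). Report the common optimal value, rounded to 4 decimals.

The standard primal-dual pair for 'max c^T x s.t. A x <= b, x >= 0' is:
  Dual:  min b^T y  s.t.  A^T y >= c,  y >= 0.

So the dual LP is:
  minimize  4y1 + 10y2 + 27y3
  subject to:
    y1 + 2y3 >= 6
    y2 + 4y3 >= 1
    y1, y2, y3 >= 0

Solving the primal: x* = (4, 4.75).
  primal value c^T x* = 28.75.
Solving the dual: y* = (5.5, 0, 0.25).
  dual value b^T y* = 28.75.
Strong duality: c^T x* = b^T y*. Confirmed.

28.75


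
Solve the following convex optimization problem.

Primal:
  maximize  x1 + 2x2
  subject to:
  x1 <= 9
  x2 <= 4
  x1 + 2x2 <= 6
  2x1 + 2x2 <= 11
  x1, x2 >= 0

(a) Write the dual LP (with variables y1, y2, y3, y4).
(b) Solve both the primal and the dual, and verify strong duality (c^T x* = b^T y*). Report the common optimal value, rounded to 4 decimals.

The standard primal-dual pair for 'max c^T x s.t. A x <= b, x >= 0' is:
  Dual:  min b^T y  s.t.  A^T y >= c,  y >= 0.

So the dual LP is:
  minimize  9y1 + 4y2 + 6y3 + 11y4
  subject to:
    y1 + y3 + 2y4 >= 1
    y2 + 2y3 + 2y4 >= 2
    y1, y2, y3, y4 >= 0

Solving the primal: x* = (5, 0.5).
  primal value c^T x* = 6.
Solving the dual: y* = (0, 0, 1, 0).
  dual value b^T y* = 6.
Strong duality: c^T x* = b^T y*. Confirmed.

6


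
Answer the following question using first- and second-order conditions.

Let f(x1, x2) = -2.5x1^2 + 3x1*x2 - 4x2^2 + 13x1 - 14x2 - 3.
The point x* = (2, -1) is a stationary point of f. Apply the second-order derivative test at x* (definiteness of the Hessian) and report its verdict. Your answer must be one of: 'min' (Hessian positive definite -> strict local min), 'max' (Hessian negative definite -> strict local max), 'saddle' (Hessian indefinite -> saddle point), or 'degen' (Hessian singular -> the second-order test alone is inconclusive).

Compute the Hessian H = grad^2 f:
  H = [[-5, 3], [3, -8]]
Verify stationarity: grad f(x*) = H x* + g = (0, 0).
Eigenvalues of H: -9.8541, -3.1459.
Both eigenvalues < 0, so H is negative definite -> x* is a strict local max.

max


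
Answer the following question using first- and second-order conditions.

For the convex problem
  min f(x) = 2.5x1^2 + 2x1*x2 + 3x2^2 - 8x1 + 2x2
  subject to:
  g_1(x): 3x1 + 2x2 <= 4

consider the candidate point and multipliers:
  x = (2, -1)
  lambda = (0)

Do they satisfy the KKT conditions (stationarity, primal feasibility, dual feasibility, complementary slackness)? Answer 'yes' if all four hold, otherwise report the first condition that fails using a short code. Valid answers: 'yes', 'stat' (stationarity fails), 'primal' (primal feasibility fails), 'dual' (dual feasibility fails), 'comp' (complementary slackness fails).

Gradient of f: grad f(x) = Q x + c = (0, 0)
Constraint values g_i(x) = a_i^T x - b_i:
  g_1((2, -1)) = 0
Stationarity residual: grad f(x) + sum_i lambda_i a_i = (0, 0)
  -> stationarity OK
Primal feasibility (all g_i <= 0): OK
Dual feasibility (all lambda_i >= 0): OK
Complementary slackness (lambda_i * g_i(x) = 0 for all i): OK

Verdict: yes, KKT holds.

yes


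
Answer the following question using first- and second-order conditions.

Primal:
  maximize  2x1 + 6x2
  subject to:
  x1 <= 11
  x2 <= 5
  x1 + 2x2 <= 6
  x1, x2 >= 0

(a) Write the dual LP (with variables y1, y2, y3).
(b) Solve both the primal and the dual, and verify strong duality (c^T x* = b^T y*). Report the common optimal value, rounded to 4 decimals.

The standard primal-dual pair for 'max c^T x s.t. A x <= b, x >= 0' is:
  Dual:  min b^T y  s.t.  A^T y >= c,  y >= 0.

So the dual LP is:
  minimize  11y1 + 5y2 + 6y3
  subject to:
    y1 + y3 >= 2
    y2 + 2y3 >= 6
    y1, y2, y3 >= 0

Solving the primal: x* = (0, 3).
  primal value c^T x* = 18.
Solving the dual: y* = (0, 0, 3).
  dual value b^T y* = 18.
Strong duality: c^T x* = b^T y*. Confirmed.

18


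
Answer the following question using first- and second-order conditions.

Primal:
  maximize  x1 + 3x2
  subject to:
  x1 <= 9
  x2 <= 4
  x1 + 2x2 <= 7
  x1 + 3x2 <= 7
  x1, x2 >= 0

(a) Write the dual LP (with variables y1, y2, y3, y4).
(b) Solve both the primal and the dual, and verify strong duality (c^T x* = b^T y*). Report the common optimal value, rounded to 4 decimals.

The standard primal-dual pair for 'max c^T x s.t. A x <= b, x >= 0' is:
  Dual:  min b^T y  s.t.  A^T y >= c,  y >= 0.

So the dual LP is:
  minimize  9y1 + 4y2 + 7y3 + 7y4
  subject to:
    y1 + y3 + y4 >= 1
    y2 + 2y3 + 3y4 >= 3
    y1, y2, y3, y4 >= 0

Solving the primal: x* = (7, 0).
  primal value c^T x* = 7.
Solving the dual: y* = (0, 0, 0, 1).
  dual value b^T y* = 7.
Strong duality: c^T x* = b^T y*. Confirmed.

7


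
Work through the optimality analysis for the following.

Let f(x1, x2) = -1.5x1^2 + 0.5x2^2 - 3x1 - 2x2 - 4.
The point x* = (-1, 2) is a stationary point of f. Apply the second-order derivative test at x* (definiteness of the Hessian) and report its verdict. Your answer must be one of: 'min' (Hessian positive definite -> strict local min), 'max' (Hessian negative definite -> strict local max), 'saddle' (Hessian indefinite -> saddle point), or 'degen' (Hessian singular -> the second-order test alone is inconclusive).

Compute the Hessian H = grad^2 f:
  H = [[-3, 0], [0, 1]]
Verify stationarity: grad f(x*) = H x* + g = (0, 0).
Eigenvalues of H: -3, 1.
Eigenvalues have mixed signs, so H is indefinite -> x* is a saddle point.

saddle


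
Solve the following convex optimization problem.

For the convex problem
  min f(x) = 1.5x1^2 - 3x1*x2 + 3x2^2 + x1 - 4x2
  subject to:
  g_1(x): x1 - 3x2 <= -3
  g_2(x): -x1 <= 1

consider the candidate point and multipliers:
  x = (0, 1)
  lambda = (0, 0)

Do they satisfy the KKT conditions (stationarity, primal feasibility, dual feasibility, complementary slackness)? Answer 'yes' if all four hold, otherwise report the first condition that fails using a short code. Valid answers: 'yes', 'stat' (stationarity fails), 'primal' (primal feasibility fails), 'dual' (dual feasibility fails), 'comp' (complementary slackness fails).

Gradient of f: grad f(x) = Q x + c = (-2, 2)
Constraint values g_i(x) = a_i^T x - b_i:
  g_1((0, 1)) = 0
  g_2((0, 1)) = -1
Stationarity residual: grad f(x) + sum_i lambda_i a_i = (-2, 2)
  -> stationarity FAILS
Primal feasibility (all g_i <= 0): OK
Dual feasibility (all lambda_i >= 0): OK
Complementary slackness (lambda_i * g_i(x) = 0 for all i): OK

Verdict: the first failing condition is stationarity -> stat.

stat


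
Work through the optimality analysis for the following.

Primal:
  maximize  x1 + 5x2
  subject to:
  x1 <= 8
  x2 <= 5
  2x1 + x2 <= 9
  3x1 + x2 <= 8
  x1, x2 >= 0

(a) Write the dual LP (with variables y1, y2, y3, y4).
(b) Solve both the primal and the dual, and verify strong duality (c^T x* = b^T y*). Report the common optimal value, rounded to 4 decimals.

The standard primal-dual pair for 'max c^T x s.t. A x <= b, x >= 0' is:
  Dual:  min b^T y  s.t.  A^T y >= c,  y >= 0.

So the dual LP is:
  minimize  8y1 + 5y2 + 9y3 + 8y4
  subject to:
    y1 + 2y3 + 3y4 >= 1
    y2 + y3 + y4 >= 5
    y1, y2, y3, y4 >= 0

Solving the primal: x* = (1, 5).
  primal value c^T x* = 26.
Solving the dual: y* = (0, 4.6667, 0, 0.3333).
  dual value b^T y* = 26.
Strong duality: c^T x* = b^T y*. Confirmed.

26


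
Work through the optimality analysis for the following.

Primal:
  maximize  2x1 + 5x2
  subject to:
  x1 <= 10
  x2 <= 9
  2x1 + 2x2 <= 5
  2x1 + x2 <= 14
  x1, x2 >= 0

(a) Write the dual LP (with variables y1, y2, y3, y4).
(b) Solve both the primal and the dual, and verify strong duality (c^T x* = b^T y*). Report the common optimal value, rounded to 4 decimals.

The standard primal-dual pair for 'max c^T x s.t. A x <= b, x >= 0' is:
  Dual:  min b^T y  s.t.  A^T y >= c,  y >= 0.

So the dual LP is:
  minimize  10y1 + 9y2 + 5y3 + 14y4
  subject to:
    y1 + 2y3 + 2y4 >= 2
    y2 + 2y3 + y4 >= 5
    y1, y2, y3, y4 >= 0

Solving the primal: x* = (0, 2.5).
  primal value c^T x* = 12.5.
Solving the dual: y* = (0, 0, 2.5, 0).
  dual value b^T y* = 12.5.
Strong duality: c^T x* = b^T y*. Confirmed.

12.5


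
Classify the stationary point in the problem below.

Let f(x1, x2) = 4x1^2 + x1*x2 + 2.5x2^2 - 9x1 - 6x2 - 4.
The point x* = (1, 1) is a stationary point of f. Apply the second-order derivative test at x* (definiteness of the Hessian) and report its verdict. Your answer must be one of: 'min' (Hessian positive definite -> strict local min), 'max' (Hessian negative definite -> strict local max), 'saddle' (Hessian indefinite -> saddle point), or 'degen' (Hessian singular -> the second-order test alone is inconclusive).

Compute the Hessian H = grad^2 f:
  H = [[8, 1], [1, 5]]
Verify stationarity: grad f(x*) = H x* + g = (0, 0).
Eigenvalues of H: 4.6972, 8.3028.
Both eigenvalues > 0, so H is positive definite -> x* is a strict local min.

min


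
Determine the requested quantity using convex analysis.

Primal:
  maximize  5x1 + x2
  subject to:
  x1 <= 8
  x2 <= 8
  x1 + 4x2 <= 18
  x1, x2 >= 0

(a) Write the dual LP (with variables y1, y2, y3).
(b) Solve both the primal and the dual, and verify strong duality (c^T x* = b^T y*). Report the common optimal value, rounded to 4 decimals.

The standard primal-dual pair for 'max c^T x s.t. A x <= b, x >= 0' is:
  Dual:  min b^T y  s.t.  A^T y >= c,  y >= 0.

So the dual LP is:
  minimize  8y1 + 8y2 + 18y3
  subject to:
    y1 + y3 >= 5
    y2 + 4y3 >= 1
    y1, y2, y3 >= 0

Solving the primal: x* = (8, 2.5).
  primal value c^T x* = 42.5.
Solving the dual: y* = (4.75, 0, 0.25).
  dual value b^T y* = 42.5.
Strong duality: c^T x* = b^T y*. Confirmed.

42.5


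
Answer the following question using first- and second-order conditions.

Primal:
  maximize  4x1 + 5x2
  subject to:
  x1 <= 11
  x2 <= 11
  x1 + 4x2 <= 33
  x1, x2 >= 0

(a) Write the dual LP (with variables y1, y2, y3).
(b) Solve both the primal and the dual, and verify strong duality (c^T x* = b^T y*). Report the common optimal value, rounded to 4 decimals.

The standard primal-dual pair for 'max c^T x s.t. A x <= b, x >= 0' is:
  Dual:  min b^T y  s.t.  A^T y >= c,  y >= 0.

So the dual LP is:
  minimize  11y1 + 11y2 + 33y3
  subject to:
    y1 + y3 >= 4
    y2 + 4y3 >= 5
    y1, y2, y3 >= 0

Solving the primal: x* = (11, 5.5).
  primal value c^T x* = 71.5.
Solving the dual: y* = (2.75, 0, 1.25).
  dual value b^T y* = 71.5.
Strong duality: c^T x* = b^T y*. Confirmed.

71.5


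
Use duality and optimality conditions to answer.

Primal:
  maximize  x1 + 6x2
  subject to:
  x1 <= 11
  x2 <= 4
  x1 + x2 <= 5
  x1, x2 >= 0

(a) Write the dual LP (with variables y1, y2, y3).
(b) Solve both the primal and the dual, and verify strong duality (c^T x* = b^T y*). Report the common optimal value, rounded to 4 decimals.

The standard primal-dual pair for 'max c^T x s.t. A x <= b, x >= 0' is:
  Dual:  min b^T y  s.t.  A^T y >= c,  y >= 0.

So the dual LP is:
  minimize  11y1 + 4y2 + 5y3
  subject to:
    y1 + y3 >= 1
    y2 + y3 >= 6
    y1, y2, y3 >= 0

Solving the primal: x* = (1, 4).
  primal value c^T x* = 25.
Solving the dual: y* = (0, 5, 1).
  dual value b^T y* = 25.
Strong duality: c^T x* = b^T y*. Confirmed.

25


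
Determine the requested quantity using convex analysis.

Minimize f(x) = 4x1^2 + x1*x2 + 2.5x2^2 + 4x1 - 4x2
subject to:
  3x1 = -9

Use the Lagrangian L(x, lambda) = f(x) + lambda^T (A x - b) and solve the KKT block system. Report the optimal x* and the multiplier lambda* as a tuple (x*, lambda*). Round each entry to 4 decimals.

Form the Lagrangian:
  L(x, lambda) = (1/2) x^T Q x + c^T x + lambda^T (A x - b)
Stationarity (grad_x L = 0): Q x + c + A^T lambda = 0.
Primal feasibility: A x = b.

This gives the KKT block system:
  [ Q   A^T ] [ x     ]   [-c ]
  [ A    0  ] [ lambda ] = [ b ]

Solving the linear system:
  x*      = (-3, 1.4)
  lambda* = (6.2)
  f(x*)   = 19.1

x* = (-3, 1.4), lambda* = (6.2)


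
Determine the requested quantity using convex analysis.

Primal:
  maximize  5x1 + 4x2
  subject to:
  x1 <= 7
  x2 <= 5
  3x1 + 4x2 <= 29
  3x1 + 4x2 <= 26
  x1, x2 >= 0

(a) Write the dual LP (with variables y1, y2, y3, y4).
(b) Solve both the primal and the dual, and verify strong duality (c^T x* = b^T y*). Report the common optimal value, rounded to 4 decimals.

The standard primal-dual pair for 'max c^T x s.t. A x <= b, x >= 0' is:
  Dual:  min b^T y  s.t.  A^T y >= c,  y >= 0.

So the dual LP is:
  minimize  7y1 + 5y2 + 29y3 + 26y4
  subject to:
    y1 + 3y3 + 3y4 >= 5
    y2 + 4y3 + 4y4 >= 4
    y1, y2, y3, y4 >= 0

Solving the primal: x* = (7, 1.25).
  primal value c^T x* = 40.
Solving the dual: y* = (2, 0, 0, 1).
  dual value b^T y* = 40.
Strong duality: c^T x* = b^T y*. Confirmed.

40


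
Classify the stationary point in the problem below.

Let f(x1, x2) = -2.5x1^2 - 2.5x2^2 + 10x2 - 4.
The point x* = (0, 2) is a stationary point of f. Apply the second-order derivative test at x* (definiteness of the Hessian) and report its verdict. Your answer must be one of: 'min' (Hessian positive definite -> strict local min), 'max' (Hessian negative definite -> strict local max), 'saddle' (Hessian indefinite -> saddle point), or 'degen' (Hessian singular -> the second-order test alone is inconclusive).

Compute the Hessian H = grad^2 f:
  H = [[-5, 0], [0, -5]]
Verify stationarity: grad f(x*) = H x* + g = (0, 0).
Eigenvalues of H: -5, -5.
Both eigenvalues < 0, so H is negative definite -> x* is a strict local max.

max


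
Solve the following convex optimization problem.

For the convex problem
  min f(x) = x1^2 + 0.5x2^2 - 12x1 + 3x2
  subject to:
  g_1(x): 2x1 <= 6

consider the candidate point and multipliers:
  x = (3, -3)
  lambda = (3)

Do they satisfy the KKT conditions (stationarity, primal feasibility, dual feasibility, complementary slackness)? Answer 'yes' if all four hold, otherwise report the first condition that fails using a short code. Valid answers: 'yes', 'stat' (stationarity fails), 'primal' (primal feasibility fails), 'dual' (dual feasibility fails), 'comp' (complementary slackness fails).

Gradient of f: grad f(x) = Q x + c = (-6, 0)
Constraint values g_i(x) = a_i^T x - b_i:
  g_1((3, -3)) = 0
Stationarity residual: grad f(x) + sum_i lambda_i a_i = (0, 0)
  -> stationarity OK
Primal feasibility (all g_i <= 0): OK
Dual feasibility (all lambda_i >= 0): OK
Complementary slackness (lambda_i * g_i(x) = 0 for all i): OK

Verdict: yes, KKT holds.

yes


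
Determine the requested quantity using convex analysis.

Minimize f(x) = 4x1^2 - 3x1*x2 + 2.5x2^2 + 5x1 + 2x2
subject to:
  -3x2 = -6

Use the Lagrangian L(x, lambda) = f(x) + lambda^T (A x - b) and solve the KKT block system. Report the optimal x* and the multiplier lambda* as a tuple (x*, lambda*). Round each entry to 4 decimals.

Form the Lagrangian:
  L(x, lambda) = (1/2) x^T Q x + c^T x + lambda^T (A x - b)
Stationarity (grad_x L = 0): Q x + c + A^T lambda = 0.
Primal feasibility: A x = b.

This gives the KKT block system:
  [ Q   A^T ] [ x     ]   [-c ]
  [ A    0  ] [ lambda ] = [ b ]

Solving the linear system:
  x*      = (0.125, 2)
  lambda* = (3.875)
  f(x*)   = 13.9375

x* = (0.125, 2), lambda* = (3.875)


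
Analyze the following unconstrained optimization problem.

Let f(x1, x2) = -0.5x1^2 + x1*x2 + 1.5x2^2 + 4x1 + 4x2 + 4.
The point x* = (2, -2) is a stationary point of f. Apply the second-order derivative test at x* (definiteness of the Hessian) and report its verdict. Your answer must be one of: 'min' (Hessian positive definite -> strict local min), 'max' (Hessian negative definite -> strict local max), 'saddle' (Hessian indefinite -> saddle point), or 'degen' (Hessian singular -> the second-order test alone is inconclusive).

Compute the Hessian H = grad^2 f:
  H = [[-1, 1], [1, 3]]
Verify stationarity: grad f(x*) = H x* + g = (0, 0).
Eigenvalues of H: -1.2361, 3.2361.
Eigenvalues have mixed signs, so H is indefinite -> x* is a saddle point.

saddle


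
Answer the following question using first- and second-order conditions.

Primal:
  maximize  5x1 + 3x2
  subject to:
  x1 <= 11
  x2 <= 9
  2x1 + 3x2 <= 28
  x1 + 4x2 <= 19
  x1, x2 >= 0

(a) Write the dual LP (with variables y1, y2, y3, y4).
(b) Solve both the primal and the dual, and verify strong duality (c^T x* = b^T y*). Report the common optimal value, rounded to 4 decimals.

The standard primal-dual pair for 'max c^T x s.t. A x <= b, x >= 0' is:
  Dual:  min b^T y  s.t.  A^T y >= c,  y >= 0.

So the dual LP is:
  minimize  11y1 + 9y2 + 28y3 + 19y4
  subject to:
    y1 + 2y3 + y4 >= 5
    y2 + 3y3 + 4y4 >= 3
    y1, y2, y3, y4 >= 0

Solving the primal: x* = (11, 2).
  primal value c^T x* = 61.
Solving the dual: y* = (4.25, 0, 0, 0.75).
  dual value b^T y* = 61.
Strong duality: c^T x* = b^T y*. Confirmed.

61


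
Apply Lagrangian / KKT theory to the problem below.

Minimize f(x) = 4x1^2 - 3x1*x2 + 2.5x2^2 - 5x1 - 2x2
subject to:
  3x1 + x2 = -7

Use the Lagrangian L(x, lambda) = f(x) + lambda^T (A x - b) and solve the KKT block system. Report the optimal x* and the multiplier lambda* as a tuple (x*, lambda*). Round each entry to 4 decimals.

Form the Lagrangian:
  L(x, lambda) = (1/2) x^T Q x + c^T x + lambda^T (A x - b)
Stationarity (grad_x L = 0): Q x + c + A^T lambda = 0.
Primal feasibility: A x = b.

This gives the KKT block system:
  [ Q   A^T ] [ x     ]   [-c ]
  [ A    0  ] [ lambda ] = [ b ]

Solving the linear system:
  x*      = (-1.7887, -1.6338)
  lambda* = (4.8028)
  f(x*)   = 22.9155

x* = (-1.7887, -1.6338), lambda* = (4.8028)


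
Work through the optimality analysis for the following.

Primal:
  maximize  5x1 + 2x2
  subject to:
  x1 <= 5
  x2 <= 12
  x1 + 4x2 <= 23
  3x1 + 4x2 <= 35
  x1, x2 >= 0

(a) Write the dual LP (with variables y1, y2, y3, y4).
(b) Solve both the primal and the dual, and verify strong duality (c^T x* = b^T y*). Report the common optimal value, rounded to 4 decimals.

The standard primal-dual pair for 'max c^T x s.t. A x <= b, x >= 0' is:
  Dual:  min b^T y  s.t.  A^T y >= c,  y >= 0.

So the dual LP is:
  minimize  5y1 + 12y2 + 23y3 + 35y4
  subject to:
    y1 + y3 + 3y4 >= 5
    y2 + 4y3 + 4y4 >= 2
    y1, y2, y3, y4 >= 0

Solving the primal: x* = (5, 4.5).
  primal value c^T x* = 34.
Solving the dual: y* = (4.5, 0, 0.5, 0).
  dual value b^T y* = 34.
Strong duality: c^T x* = b^T y*. Confirmed.

34


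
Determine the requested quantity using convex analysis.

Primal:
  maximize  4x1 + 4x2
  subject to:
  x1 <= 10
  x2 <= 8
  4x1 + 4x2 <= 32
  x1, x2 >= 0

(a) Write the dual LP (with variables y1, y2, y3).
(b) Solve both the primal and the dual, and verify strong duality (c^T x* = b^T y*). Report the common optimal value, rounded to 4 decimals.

The standard primal-dual pair for 'max c^T x s.t. A x <= b, x >= 0' is:
  Dual:  min b^T y  s.t.  A^T y >= c,  y >= 0.

So the dual LP is:
  minimize  10y1 + 8y2 + 32y3
  subject to:
    y1 + 4y3 >= 4
    y2 + 4y3 >= 4
    y1, y2, y3 >= 0

Solving the primal: x* = (8, 0).
  primal value c^T x* = 32.
Solving the dual: y* = (0, 0, 1).
  dual value b^T y* = 32.
Strong duality: c^T x* = b^T y*. Confirmed.

32


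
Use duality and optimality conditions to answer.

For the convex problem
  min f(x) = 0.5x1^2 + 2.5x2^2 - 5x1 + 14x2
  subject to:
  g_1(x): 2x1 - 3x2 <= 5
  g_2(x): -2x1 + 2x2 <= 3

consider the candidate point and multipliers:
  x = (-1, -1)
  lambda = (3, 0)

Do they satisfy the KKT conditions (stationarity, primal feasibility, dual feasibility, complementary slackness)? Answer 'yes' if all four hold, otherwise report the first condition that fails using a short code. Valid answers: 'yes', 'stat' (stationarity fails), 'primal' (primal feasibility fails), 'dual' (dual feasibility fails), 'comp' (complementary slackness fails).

Gradient of f: grad f(x) = Q x + c = (-6, 9)
Constraint values g_i(x) = a_i^T x - b_i:
  g_1((-1, -1)) = -4
  g_2((-1, -1)) = -3
Stationarity residual: grad f(x) + sum_i lambda_i a_i = (0, 0)
  -> stationarity OK
Primal feasibility (all g_i <= 0): OK
Dual feasibility (all lambda_i >= 0): OK
Complementary slackness (lambda_i * g_i(x) = 0 for all i): FAILS

Verdict: the first failing condition is complementary_slackness -> comp.

comp


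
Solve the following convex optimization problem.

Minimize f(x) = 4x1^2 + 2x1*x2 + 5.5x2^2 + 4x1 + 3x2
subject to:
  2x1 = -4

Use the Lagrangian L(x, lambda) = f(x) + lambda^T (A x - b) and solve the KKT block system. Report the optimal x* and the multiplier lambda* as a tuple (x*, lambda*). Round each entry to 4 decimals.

Form the Lagrangian:
  L(x, lambda) = (1/2) x^T Q x + c^T x + lambda^T (A x - b)
Stationarity (grad_x L = 0): Q x + c + A^T lambda = 0.
Primal feasibility: A x = b.

This gives the KKT block system:
  [ Q   A^T ] [ x     ]   [-c ]
  [ A    0  ] [ lambda ] = [ b ]

Solving the linear system:
  x*      = (-2, 0.0909)
  lambda* = (5.9091)
  f(x*)   = 7.9545

x* = (-2, 0.0909), lambda* = (5.9091)


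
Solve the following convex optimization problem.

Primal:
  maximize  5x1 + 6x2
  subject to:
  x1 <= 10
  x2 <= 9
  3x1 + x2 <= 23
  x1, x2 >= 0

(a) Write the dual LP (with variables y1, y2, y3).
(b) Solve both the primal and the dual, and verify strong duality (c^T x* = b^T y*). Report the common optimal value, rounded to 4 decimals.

The standard primal-dual pair for 'max c^T x s.t. A x <= b, x >= 0' is:
  Dual:  min b^T y  s.t.  A^T y >= c,  y >= 0.

So the dual LP is:
  minimize  10y1 + 9y2 + 23y3
  subject to:
    y1 + 3y3 >= 5
    y2 + y3 >= 6
    y1, y2, y3 >= 0

Solving the primal: x* = (4.6667, 9).
  primal value c^T x* = 77.3333.
Solving the dual: y* = (0, 4.3333, 1.6667).
  dual value b^T y* = 77.3333.
Strong duality: c^T x* = b^T y*. Confirmed.

77.3333


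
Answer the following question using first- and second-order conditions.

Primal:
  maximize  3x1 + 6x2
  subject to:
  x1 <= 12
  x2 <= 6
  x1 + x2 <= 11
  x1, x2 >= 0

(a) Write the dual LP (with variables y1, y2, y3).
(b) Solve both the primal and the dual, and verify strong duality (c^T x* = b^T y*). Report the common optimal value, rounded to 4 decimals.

The standard primal-dual pair for 'max c^T x s.t. A x <= b, x >= 0' is:
  Dual:  min b^T y  s.t.  A^T y >= c,  y >= 0.

So the dual LP is:
  minimize  12y1 + 6y2 + 11y3
  subject to:
    y1 + y3 >= 3
    y2 + y3 >= 6
    y1, y2, y3 >= 0

Solving the primal: x* = (5, 6).
  primal value c^T x* = 51.
Solving the dual: y* = (0, 3, 3).
  dual value b^T y* = 51.
Strong duality: c^T x* = b^T y*. Confirmed.

51


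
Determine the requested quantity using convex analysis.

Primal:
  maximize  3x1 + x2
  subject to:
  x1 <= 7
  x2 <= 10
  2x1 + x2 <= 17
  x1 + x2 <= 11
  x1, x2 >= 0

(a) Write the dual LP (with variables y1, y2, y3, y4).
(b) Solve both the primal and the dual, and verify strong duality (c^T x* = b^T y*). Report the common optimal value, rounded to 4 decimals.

The standard primal-dual pair for 'max c^T x s.t. A x <= b, x >= 0' is:
  Dual:  min b^T y  s.t.  A^T y >= c,  y >= 0.

So the dual LP is:
  minimize  7y1 + 10y2 + 17y3 + 11y4
  subject to:
    y1 + 2y3 + y4 >= 3
    y2 + y3 + y4 >= 1
    y1, y2, y3, y4 >= 0

Solving the primal: x* = (7, 3).
  primal value c^T x* = 24.
Solving the dual: y* = (1, 0, 1, 0).
  dual value b^T y* = 24.
Strong duality: c^T x* = b^T y*. Confirmed.

24


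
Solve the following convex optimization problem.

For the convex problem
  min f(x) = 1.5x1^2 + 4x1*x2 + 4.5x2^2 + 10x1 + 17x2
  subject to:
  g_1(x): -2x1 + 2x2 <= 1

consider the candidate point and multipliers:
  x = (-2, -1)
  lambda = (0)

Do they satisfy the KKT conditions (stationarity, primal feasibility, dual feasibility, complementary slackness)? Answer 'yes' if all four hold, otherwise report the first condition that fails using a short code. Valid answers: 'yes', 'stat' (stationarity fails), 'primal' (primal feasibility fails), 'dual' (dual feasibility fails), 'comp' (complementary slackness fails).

Gradient of f: grad f(x) = Q x + c = (0, 0)
Constraint values g_i(x) = a_i^T x - b_i:
  g_1((-2, -1)) = 1
Stationarity residual: grad f(x) + sum_i lambda_i a_i = (0, 0)
  -> stationarity OK
Primal feasibility (all g_i <= 0): FAILS
Dual feasibility (all lambda_i >= 0): OK
Complementary slackness (lambda_i * g_i(x) = 0 for all i): OK

Verdict: the first failing condition is primal_feasibility -> primal.

primal


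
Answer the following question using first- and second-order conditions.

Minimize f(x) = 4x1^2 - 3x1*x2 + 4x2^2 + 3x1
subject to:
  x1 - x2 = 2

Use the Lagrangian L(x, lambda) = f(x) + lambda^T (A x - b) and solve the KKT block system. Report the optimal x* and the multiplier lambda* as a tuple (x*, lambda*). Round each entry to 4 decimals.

Form the Lagrangian:
  L(x, lambda) = (1/2) x^T Q x + c^T x + lambda^T (A x - b)
Stationarity (grad_x L = 0): Q x + c + A^T lambda = 0.
Primal feasibility: A x = b.

This gives the KKT block system:
  [ Q   A^T ] [ x     ]   [-c ]
  [ A    0  ] [ lambda ] = [ b ]

Solving the linear system:
  x*      = (0.7, -1.3)
  lambda* = (-12.5)
  f(x*)   = 13.55

x* = (0.7, -1.3), lambda* = (-12.5)


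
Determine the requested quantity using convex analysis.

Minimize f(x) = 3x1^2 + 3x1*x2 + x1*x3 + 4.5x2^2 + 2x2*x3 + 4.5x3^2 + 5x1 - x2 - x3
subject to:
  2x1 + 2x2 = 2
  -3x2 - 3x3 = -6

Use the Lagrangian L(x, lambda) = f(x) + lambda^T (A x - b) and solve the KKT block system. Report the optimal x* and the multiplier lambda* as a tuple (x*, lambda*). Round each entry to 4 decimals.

Form the Lagrangian:
  L(x, lambda) = (1/2) x^T Q x + c^T x + lambda^T (A x - b)
Stationarity (grad_x L = 0): Q x + c + A^T lambda = 0.
Primal feasibility: A x = b.

This gives the KKT block system:
  [ Q   A^T ] [ x     ]   [-c ]
  [ A    0  ] [ lambda ] = [ b ]

Solving the linear system:
  x*      = (-0.5625, 1.5625, 0.4375)
  lambda* = (-3.375, 1.8333)
  f(x*)   = 6.4688

x* = (-0.5625, 1.5625, 0.4375), lambda* = (-3.375, 1.8333)


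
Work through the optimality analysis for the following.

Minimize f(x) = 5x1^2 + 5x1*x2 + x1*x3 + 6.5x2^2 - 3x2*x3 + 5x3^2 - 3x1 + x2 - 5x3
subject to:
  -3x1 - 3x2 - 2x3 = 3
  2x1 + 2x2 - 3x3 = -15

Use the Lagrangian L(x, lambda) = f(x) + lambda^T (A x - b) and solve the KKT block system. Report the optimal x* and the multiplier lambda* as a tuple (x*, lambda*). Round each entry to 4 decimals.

Form the Lagrangian:
  L(x, lambda) = (1/2) x^T Q x + c^T x + lambda^T (A x - b)
Stationarity (grad_x L = 0): Q x + c + A^T lambda = 0.
Primal feasibility: A x = b.

This gives the KKT block system:
  [ Q   A^T ] [ x     ]   [-c ]
  [ A    0  ] [ lambda ] = [ b ]

Solving the linear system:
  x*      = (-2.4615, -0.5385, 3)
  lambda* = (-2.5858, 9.7751)
  f(x*)   = 73.1154

x* = (-2.4615, -0.5385, 3), lambda* = (-2.5858, 9.7751)


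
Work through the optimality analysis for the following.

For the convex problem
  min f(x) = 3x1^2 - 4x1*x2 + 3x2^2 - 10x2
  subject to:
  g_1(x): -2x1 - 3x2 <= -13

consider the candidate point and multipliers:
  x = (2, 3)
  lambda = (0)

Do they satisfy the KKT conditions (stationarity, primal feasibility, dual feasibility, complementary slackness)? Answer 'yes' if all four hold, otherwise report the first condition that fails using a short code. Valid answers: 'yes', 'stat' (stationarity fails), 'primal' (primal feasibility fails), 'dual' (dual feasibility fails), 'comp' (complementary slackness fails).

Gradient of f: grad f(x) = Q x + c = (0, 0)
Constraint values g_i(x) = a_i^T x - b_i:
  g_1((2, 3)) = 0
Stationarity residual: grad f(x) + sum_i lambda_i a_i = (0, 0)
  -> stationarity OK
Primal feasibility (all g_i <= 0): OK
Dual feasibility (all lambda_i >= 0): OK
Complementary slackness (lambda_i * g_i(x) = 0 for all i): OK

Verdict: yes, KKT holds.

yes


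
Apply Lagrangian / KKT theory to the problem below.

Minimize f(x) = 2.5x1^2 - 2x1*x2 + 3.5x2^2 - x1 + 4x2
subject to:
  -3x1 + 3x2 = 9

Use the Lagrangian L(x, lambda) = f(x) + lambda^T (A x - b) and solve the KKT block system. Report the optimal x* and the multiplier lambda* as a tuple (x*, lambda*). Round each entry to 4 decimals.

Form the Lagrangian:
  L(x, lambda) = (1/2) x^T Q x + c^T x + lambda^T (A x - b)
Stationarity (grad_x L = 0): Q x + c + A^T lambda = 0.
Primal feasibility: A x = b.

This gives the KKT block system:
  [ Q   A^T ] [ x     ]   [-c ]
  [ A    0  ] [ lambda ] = [ b ]

Solving the linear system:
  x*      = (-2.25, 0.75)
  lambda* = (-4.5833)
  f(x*)   = 23.25

x* = (-2.25, 0.75), lambda* = (-4.5833)


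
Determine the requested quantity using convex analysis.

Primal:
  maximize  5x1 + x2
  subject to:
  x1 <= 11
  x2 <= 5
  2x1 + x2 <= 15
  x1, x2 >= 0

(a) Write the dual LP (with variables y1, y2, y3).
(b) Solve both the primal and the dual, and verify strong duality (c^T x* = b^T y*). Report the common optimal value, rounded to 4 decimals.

The standard primal-dual pair for 'max c^T x s.t. A x <= b, x >= 0' is:
  Dual:  min b^T y  s.t.  A^T y >= c,  y >= 0.

So the dual LP is:
  minimize  11y1 + 5y2 + 15y3
  subject to:
    y1 + 2y3 >= 5
    y2 + y3 >= 1
    y1, y2, y3 >= 0

Solving the primal: x* = (7.5, 0).
  primal value c^T x* = 37.5.
Solving the dual: y* = (0, 0, 2.5).
  dual value b^T y* = 37.5.
Strong duality: c^T x* = b^T y*. Confirmed.

37.5


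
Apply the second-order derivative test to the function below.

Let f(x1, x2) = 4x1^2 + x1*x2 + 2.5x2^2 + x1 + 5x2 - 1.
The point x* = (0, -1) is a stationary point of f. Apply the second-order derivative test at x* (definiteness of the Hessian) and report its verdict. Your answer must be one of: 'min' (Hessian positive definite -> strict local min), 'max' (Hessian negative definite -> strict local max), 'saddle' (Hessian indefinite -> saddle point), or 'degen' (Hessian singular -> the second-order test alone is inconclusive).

Compute the Hessian H = grad^2 f:
  H = [[8, 1], [1, 5]]
Verify stationarity: grad f(x*) = H x* + g = (0, 0).
Eigenvalues of H: 4.6972, 8.3028.
Both eigenvalues > 0, so H is positive definite -> x* is a strict local min.

min


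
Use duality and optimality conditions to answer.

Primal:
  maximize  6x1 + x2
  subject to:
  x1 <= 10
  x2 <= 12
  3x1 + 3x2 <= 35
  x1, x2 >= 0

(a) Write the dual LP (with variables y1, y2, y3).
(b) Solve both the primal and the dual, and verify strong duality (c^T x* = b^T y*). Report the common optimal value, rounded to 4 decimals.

The standard primal-dual pair for 'max c^T x s.t. A x <= b, x >= 0' is:
  Dual:  min b^T y  s.t.  A^T y >= c,  y >= 0.

So the dual LP is:
  minimize  10y1 + 12y2 + 35y3
  subject to:
    y1 + 3y3 >= 6
    y2 + 3y3 >= 1
    y1, y2, y3 >= 0

Solving the primal: x* = (10, 1.6667).
  primal value c^T x* = 61.6667.
Solving the dual: y* = (5, 0, 0.3333).
  dual value b^T y* = 61.6667.
Strong duality: c^T x* = b^T y*. Confirmed.

61.6667


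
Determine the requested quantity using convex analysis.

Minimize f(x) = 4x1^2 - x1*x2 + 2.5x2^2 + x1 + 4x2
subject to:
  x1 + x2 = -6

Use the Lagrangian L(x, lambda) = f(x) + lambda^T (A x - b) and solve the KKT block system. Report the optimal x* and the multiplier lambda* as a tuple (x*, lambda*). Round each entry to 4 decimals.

Form the Lagrangian:
  L(x, lambda) = (1/2) x^T Q x + c^T x + lambda^T (A x - b)
Stationarity (grad_x L = 0): Q x + c + A^T lambda = 0.
Primal feasibility: A x = b.

This gives the KKT block system:
  [ Q   A^T ] [ x     ]   [-c ]
  [ A    0  ] [ lambda ] = [ b ]

Solving the linear system:
  x*      = (-2.2, -3.8)
  lambda* = (12.8)
  f(x*)   = 29.7

x* = (-2.2, -3.8), lambda* = (12.8)


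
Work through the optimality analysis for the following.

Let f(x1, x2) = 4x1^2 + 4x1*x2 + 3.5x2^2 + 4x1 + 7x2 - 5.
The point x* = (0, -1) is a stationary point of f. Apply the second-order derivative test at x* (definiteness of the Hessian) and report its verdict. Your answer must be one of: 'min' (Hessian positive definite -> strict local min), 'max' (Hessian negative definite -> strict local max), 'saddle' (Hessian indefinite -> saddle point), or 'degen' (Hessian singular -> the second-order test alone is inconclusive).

Compute the Hessian H = grad^2 f:
  H = [[8, 4], [4, 7]]
Verify stationarity: grad f(x*) = H x* + g = (0, 0).
Eigenvalues of H: 3.4689, 11.5311.
Both eigenvalues > 0, so H is positive definite -> x* is a strict local min.

min
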